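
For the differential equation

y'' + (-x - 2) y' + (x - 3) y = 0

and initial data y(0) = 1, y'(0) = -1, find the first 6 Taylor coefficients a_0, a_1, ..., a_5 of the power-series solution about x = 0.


Ansatz: y(x) = sum_{n>=0} a_n x^n, so y'(x) = sum_{n>=1} n a_n x^(n-1) and y''(x) = sum_{n>=2} n(n-1) a_n x^(n-2).
Substitute into P(x) y'' + Q(x) y' + R(x) y = 0 with P(x) = 1, Q(x) = -x - 2, R(x) = x - 3, and match powers of x.
Initial conditions: a_0 = 1, a_1 = -1.
Setting the coefficient of each power of x to zero and solving order by order (substituting the coefficients already found):
  x^0: 2 a_2 - 2 a_1 - 3 a_0 = 0  ->  2 a_2 = 2 a_1 + 3 a_0 = 1  ->  a_2 = 1/2
  x^1: 6 a_3 - 4 a_2 - 4 a_1 + a_0 = 0  ->  6 a_3 = 4 a_2 + 4 a_1 - a_0 = -3  ->  a_3 = -1/2
  x^2: 12 a_4 - 6 a_3 - 5 a_2 + a_1 = 0  ->  12 a_4 = 6 a_3 + 5 a_2 - a_1 = 1/2  ->  a_4 = 1/24
  x^3: 20 a_5 - 8 a_4 - 6 a_3 + a_2 = 0  ->  20 a_5 = 8 a_4 + 6 a_3 - a_2 = -19/6  ->  a_5 = -19/120
Truncated series: y(x) = 1 - x + (1/2) x^2 - (1/2) x^3 + (1/24) x^4 - (19/120) x^5 + O(x^6).

a_0 = 1; a_1 = -1; a_2 = 1/2; a_3 = -1/2; a_4 = 1/24; a_5 = -19/120


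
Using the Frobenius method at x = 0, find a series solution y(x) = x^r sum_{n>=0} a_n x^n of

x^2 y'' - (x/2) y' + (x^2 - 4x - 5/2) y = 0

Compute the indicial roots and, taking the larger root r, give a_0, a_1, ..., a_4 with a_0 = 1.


Write in Frobenius form y'' + (p(x)/x) y' + (q(x)/x^2) y = 0:
  p(x) = -1/2,  q(x) = x^2 - 4x - 5/2.
Indicial equation: r(r-1) + (-1/2) r + (-5/2) = 0 -> roots r_1 = 5/2, r_2 = -1.
Take r = r_1 = 5/2. Let y(x) = x^r sum_{n>=0} a_n x^n with a_0 = 1.
Substitute y = x^r sum a_n x^n and match x^{r+n}. The recurrence is
  D(n) a_n - 4 a_{n-1} + 1 a_{n-2} = 0,  where D(n) = (r+n)(r+n-1) + (-1/2)(r+n) + (-5/2).
  a_n = [4 a_{n-1} - 1 a_{n-2}] / D(n).
Since the indicial polynomial factors as (r - r_1)(r - r_2), D(n) = (r_1 + n - r_1)(r_1 + n - r_2) = n(n + 7/2).
Evaluating step by step (a_0 = 1):
  n = 1: D(1) = 1(1 + 7/2) = 9/2; numerator = 4(1) = 4; a_1 = (4)/(9/2) = 8/9
  n = 2: D(2) = 2(2 + 7/2) = 11; numerator = 4(8/9) - 1(1) = 23/9; a_2 = (23/9)/(11) = 23/99
  n = 3: D(3) = 3(3 + 7/2) = 39/2; numerator = 4(23/99) - 1(8/9) = 4/99; a_3 = (4/99)/(39/2) = 8/3861
  n = 4: D(4) = 4(4 + 7/2) = 30; numerator = 4(8/3861) - 1(23/99) = -865/3861; a_4 = (-865/3861)/(30) = -173/23166

r = 5/2; a_0 = 1; a_1 = 8/9; a_2 = 23/99; a_3 = 8/3861; a_4 = -173/23166


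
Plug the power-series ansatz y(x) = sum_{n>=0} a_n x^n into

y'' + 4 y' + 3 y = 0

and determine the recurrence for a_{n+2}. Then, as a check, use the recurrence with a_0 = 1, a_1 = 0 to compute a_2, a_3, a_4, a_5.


Substitute y = sum_n a_n x^n.
y''(x) has coefficient (n+2)(n+1) a_{n+2} at x^n;
4 y'(x) has coefficient 4 (n+1) a_{n+1} at x^n;
3 y(x) has coefficient 3 a_n at x^n.
Matching x^n: (n+2)(n+1) a_{n+2} + 4 (n+1) a_{n+1} + 3 a_n = 0.
Thus a_{n+2} = [-4 (n+1) a_{n+1} - 3 a_n] / ((n+1)(n+2)).

Check with a_0 = 1, a_1 = 0 (apply the recurrence for n = 0, 1, 2, 3): a_0 = 1, a_1 = 0, a_2 = -3/2, a_3 = 2, a_4 = -13/8, a_5 = 1.

a_(n+2) = [-4 (n+1) a_(n+1) - 3 a_n] / ((n+1)(n+2)); check: a_0 = 1, a_1 = 0, a_2 = -3/2, a_3 = 2, a_4 = -13/8, a_5 = 1


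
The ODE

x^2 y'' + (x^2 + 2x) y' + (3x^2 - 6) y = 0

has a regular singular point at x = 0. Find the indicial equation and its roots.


Divide by x^2 to reach normal form y'' + P_1(x) y' + P_2(x) y = 0 with P_1(x) = 1 + 2/x and P_2(x) = 3 - 6/x^2.
x = 0 is a singular point because the y'-coefficient 1 + 2/x has a pole at x = 0 and the y-coefficient 3 - 6/x^2 has a pole at x = 0.
It is a regular singular point because x P_1(x) = p(x) = x + 2 and x^2 P_2(x) = q(x) = 3x^2 - 6 are polynomials, hence analytic at x = 0.
p(0) = 2,  q(0) = -6.
Indicial equation: r(r-1) + p(0) r + q(0) = 0, i.e. r^2 + (p(0) - 1) r + q(0) = 0, i.e. r^2 + 1 r - 6 = 0.
Discriminant: (1)^2 - 4(-6) = 25, so r = (-1 ± 5)/2.
Solving: r_1 = 2, r_2 = -3.

indicial: r^2 + 1 r - 6 = 0; roots r_1 = 2, r_2 = -3


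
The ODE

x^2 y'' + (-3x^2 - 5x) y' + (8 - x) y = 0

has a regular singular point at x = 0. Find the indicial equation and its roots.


Divide by x^2 to reach normal form y'' + P_1(x) y' + P_2(x) y = 0 with P_1(x) = -3 - 5/x and P_2(x) = -1/x + 8/x^2.
x = 0 is a singular point because the y'-coefficient -3 - 5/x has a pole at x = 0 and the y-coefficient -1/x + 8/x^2 has a pole at x = 0.
It is a regular singular point because x P_1(x) = p(x) = -3x - 5 and x^2 P_2(x) = q(x) = 8 - x are polynomials, hence analytic at x = 0.
p(0) = -5,  q(0) = 8.
Indicial equation: r(r-1) + p(0) r + q(0) = 0, i.e. r^2 + (p(0) - 1) r + q(0) = 0, i.e. r^2 - 6 r + 8 = 0.
Discriminant: (-6)^2 - 4(8) = 4, so r = (6 ± 2)/2.
Solving: r_1 = 4, r_2 = 2.

indicial: r^2 - 6 r + 8 = 0; roots r_1 = 4, r_2 = 2


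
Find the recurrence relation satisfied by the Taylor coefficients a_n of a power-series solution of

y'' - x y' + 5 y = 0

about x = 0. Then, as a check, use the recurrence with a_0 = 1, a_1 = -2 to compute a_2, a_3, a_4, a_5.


Substitute y = sum_n a_n x^n.
y''(x) has coefficient (n+2)(n+1) a_{n+2} at x^n;
-x y'(x) has coefficient -n a_n at x^n (shift);
5 y(x) has coefficient 5 a_n at x^n.
Matching x^n: (n+2)(n+1) a_{n+2} + (-n + 5) a_n = 0.
Thus a_{n+2} = (n - 5) / ((n+1)(n+2)) * a_n.

Check with a_0 = 1, a_1 = -2 (apply the recurrence for n = 0, 1, 2, 3): a_0 = 1, a_1 = -2, a_2 = -5/2, a_3 = 4/3, a_4 = 5/8, a_5 = -2/15.

a_(n+2) = (n - 5) / ((n+1)(n+2)) * a_n; check: a_0 = 1, a_1 = -2, a_2 = -5/2, a_3 = 4/3, a_4 = 5/8, a_5 = -2/15


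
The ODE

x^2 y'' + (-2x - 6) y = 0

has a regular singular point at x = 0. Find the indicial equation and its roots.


Divide by x^2 to reach normal form y'' + P_1(x) y' + P_2(x) y = 0 with P_1(x) = 0 and P_2(x) = -2/x - 6/x^2.
x = 0 is a singular point because the y-coefficient -2/x - 6/x^2 has a pole at x = 0.
It is a regular singular point because x P_1(x) = p(x) = 0 and x^2 P_2(x) = q(x) = -2x - 6 are polynomials, hence analytic at x = 0.
p(0) = 0,  q(0) = -6.
Indicial equation: r(r-1) + p(0) r + q(0) = 0, i.e. r^2 + (p(0) - 1) r + q(0) = 0, i.e. r^2 - 1 r - 6 = 0.
Discriminant: (-1)^2 - 4(-6) = 25, so r = (1 ± 5)/2.
Solving: r_1 = 3, r_2 = -2.

indicial: r^2 - 1 r - 6 = 0; roots r_1 = 3, r_2 = -2


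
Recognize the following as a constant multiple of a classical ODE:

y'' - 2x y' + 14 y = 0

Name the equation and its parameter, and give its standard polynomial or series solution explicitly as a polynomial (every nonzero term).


The equation is already in a standard form:  y'' - 2x y' + 14 y = 0.
This matches the Hermite equation y'' - 2x y' + 2n y = 0 with 2n = 14, so n = 7; the polynomial solution is H_7(x).
With y = sum_k a_k x^k, matching x^k gives (k+2)(k+1) a_{k+2} = 2(k - n) a_k = 2(k - 7) a_k. The right side vanishes at k = 7, so the series with the parity of 7 terminates at degree 7.
Standard normalization: leading coefficient of H_n is 2^n, so a_7 = 2^7 = 128. Work downward with a_k = (k+1)(k+2) a_{k+2} / (2(k - n)):
  a_5 = (6)(7)(128) / (2(5 - 7)) = 5376/(-4) = -1344
  a_3 = (4)(5)(-1344) / (2(3 - 7)) = -26880/(-8) = 3360
  a_1 = (2)(3)(3360) / (2(1 - 7)) = 20160/(-12) = -1680
Hence H_7(x) = 128 x^7 - 1344 x^5 + 3360 x^3 - 1680 x.

H_7(x); series = 128 x^7 - 1344 x^5 + 3360 x^3 - 1680 x


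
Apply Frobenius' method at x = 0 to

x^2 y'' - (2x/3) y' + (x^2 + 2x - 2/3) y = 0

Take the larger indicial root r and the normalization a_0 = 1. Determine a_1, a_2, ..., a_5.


Write in Frobenius form y'' + (p(x)/x) y' + (q(x)/x^2) y = 0:
  p(x) = -2/3,  q(x) = x^2 + 2x - 2/3.
Indicial equation: r(r-1) + (-2/3) r + (-2/3) = 0 -> roots r_1 = 2, r_2 = -1/3.
Take r = r_1 = 2. Let y(x) = x^r sum_{n>=0} a_n x^n with a_0 = 1.
Substitute y = x^r sum a_n x^n and match x^{r+n}. The recurrence is
  D(n) a_n + 2 a_{n-1} + 1 a_{n-2} = 0,  where D(n) = (r+n)(r+n-1) + (-2/3)(r+n) + (-2/3).
  a_n = [-2 a_{n-1} - 1 a_{n-2}] / D(n).
Since the indicial polynomial factors as (r - r_1)(r - r_2), D(n) = (r_1 + n - r_1)(r_1 + n - r_2) = n(n + 7/3).
Evaluating step by step (a_0 = 1):
  n = 1: D(1) = 1(1 + 7/3) = 10/3; numerator = -2(1) = -2; a_1 = (-2)/(10/3) = -3/5
  n = 2: D(2) = 2(2 + 7/3) = 26/3; numerator = -2(-3/5) - 1(1) = 1/5; a_2 = (1/5)/(26/3) = 3/130
  n = 3: D(3) = 3(3 + 7/3) = 16; numerator = -2(3/130) - 1(-3/5) = 36/65; a_3 = (36/65)/(16) = 9/260
  n = 4: D(4) = 4(4 + 7/3) = 76/3; numerator = -2(9/260) - 1(3/130) = -6/65; a_4 = (-6/65)/(76/3) = -9/2470
  n = 5: D(5) = 5(5 + 7/3) = 110/3; numerator = -2(-9/2470) - 1(9/260) = -27/988; a_5 = (-27/988)/(110/3) = -81/108680

r = 2; a_0 = 1; a_1 = -3/5; a_2 = 3/130; a_3 = 9/260; a_4 = -9/2470; a_5 = -81/108680


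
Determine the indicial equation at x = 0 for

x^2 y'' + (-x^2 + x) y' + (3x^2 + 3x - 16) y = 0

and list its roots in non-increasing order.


Divide by x^2 to reach normal form y'' + P_1(x) y' + P_2(x) y = 0 with P_1(x) = -1 + 1/x and P_2(x) = 3 + 3/x - 16/x^2.
x = 0 is a singular point because the y'-coefficient -1 + 1/x has a pole at x = 0 and the y-coefficient 3 + 3/x - 16/x^2 has a pole at x = 0.
It is a regular singular point because x P_1(x) = p(x) = 1 - x and x^2 P_2(x) = q(x) = 3x^2 + 3x - 16 are polynomials, hence analytic at x = 0.
p(0) = 1,  q(0) = -16.
Indicial equation: r(r-1) + p(0) r + q(0) = 0, i.e. r^2 + (p(0) - 1) r + q(0) = 0, i.e. r^2 - 16 = 0.
Discriminant: (0)^2 - 4(-16) = 64, so r = (0 ± 8)/2.
Solving: r_1 = 4, r_2 = -4.

indicial: r^2 - 16 = 0; roots r_1 = 4, r_2 = -4


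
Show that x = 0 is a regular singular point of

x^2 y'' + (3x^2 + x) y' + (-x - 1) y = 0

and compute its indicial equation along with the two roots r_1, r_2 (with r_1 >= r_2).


Divide by x^2 to reach normal form y'' + P_1(x) y' + P_2(x) y = 0 with P_1(x) = 3 + 1/x and P_2(x) = -1/x - 1/x^2.
x = 0 is a singular point because the y'-coefficient 3 + 1/x has a pole at x = 0 and the y-coefficient -1/x - 1/x^2 has a pole at x = 0.
It is a regular singular point because x P_1(x) = p(x) = 3x + 1 and x^2 P_2(x) = q(x) = -x - 1 are polynomials, hence analytic at x = 0.
p(0) = 1,  q(0) = -1.
Indicial equation: r(r-1) + p(0) r + q(0) = 0, i.e. r^2 + (p(0) - 1) r + q(0) = 0, i.e. r^2 - 1 = 0.
Discriminant: (0)^2 - 4(-1) = 4, so r = (0 ± 2)/2.
Solving: r_1 = 1, r_2 = -1.

indicial: r^2 - 1 = 0; roots r_1 = 1, r_2 = -1


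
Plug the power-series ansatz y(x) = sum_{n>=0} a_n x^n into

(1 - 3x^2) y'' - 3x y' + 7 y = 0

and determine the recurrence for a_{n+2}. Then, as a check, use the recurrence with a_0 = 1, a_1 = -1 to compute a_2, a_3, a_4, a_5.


Substitute y = sum_n a_n x^n.
(1 - 3 x^2) y'' contributes (n+2)(n+1) a_{n+2} - 3 n(n-1) a_n at x^n.
-3 x y'(x) contributes -3 n a_n at x^n.
7 y(x) contributes 7 a_n at x^n.
Matching x^n: (n+2)(n+1) a_{n+2} + (-3 n(n-1) - 3 n + 7) a_n = 0.
Thus a_{n+2} = (3 n(n-1) + 3 n - 7) / ((n+1)(n+2)) * a_n.

Check with a_0 = 1, a_1 = -1 (apply the recurrence for n = 0, 1, 2, 3): a_0 = 1, a_1 = -1, a_2 = -7/2, a_3 = 2/3, a_4 = -35/24, a_5 = 2/3.

a_(n+2) = (3 n(n-1) + 3 n - 7) / ((n+1)(n+2)) * a_n; check: a_0 = 1, a_1 = -1, a_2 = -7/2, a_3 = 2/3, a_4 = -35/24, a_5 = 2/3


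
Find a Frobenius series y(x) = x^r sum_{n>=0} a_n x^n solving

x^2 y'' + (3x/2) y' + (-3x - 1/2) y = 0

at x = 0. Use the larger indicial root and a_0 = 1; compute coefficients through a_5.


Write in Frobenius form y'' + (p(x)/x) y' + (q(x)/x^2) y = 0:
  p(x) = 3/2,  q(x) = -3x - 1/2.
Indicial equation: r(r-1) + (3/2) r + (-1/2) = 0 -> roots r_1 = 1/2, r_2 = -1.
Take r = r_1 = 1/2. Let y(x) = x^r sum_{n>=0} a_n x^n with a_0 = 1.
Substitute y = x^r sum a_n x^n and match x^{r+n}. The recurrence is
  D(n) a_n - 3 a_{n-1} = 0,  where D(n) = (r+n)(r+n-1) + (3/2)(r+n) + (-1/2).
  a_n = 3 / D(n) * a_{n-1}.
Since the indicial polynomial factors as (r - r_1)(r - r_2), D(n) = (r_1 + n - r_1)(r_1 + n - r_2) = n(n + 3/2).
Evaluating step by step (a_0 = 1):
  n = 1: D(1) = 1(1 + 3/2) = 5/2; numerator = 3(1) = 3; a_1 = (3)/(5/2) = 6/5
  n = 2: D(2) = 2(2 + 3/2) = 7; numerator = 3(6/5) = 18/5; a_2 = (18/5)/(7) = 18/35
  n = 3: D(3) = 3(3 + 3/2) = 27/2; numerator = 3(18/35) = 54/35; a_3 = (54/35)/(27/2) = 4/35
  n = 4: D(4) = 4(4 + 3/2) = 22; numerator = 3(4/35) = 12/35; a_4 = (12/35)/(22) = 6/385
  n = 5: D(5) = 5(5 + 3/2) = 65/2; numerator = 3(6/385) = 18/385; a_5 = (18/385)/(65/2) = 36/25025

r = 1/2; a_0 = 1; a_1 = 6/5; a_2 = 18/35; a_3 = 4/35; a_4 = 6/385; a_5 = 36/25025


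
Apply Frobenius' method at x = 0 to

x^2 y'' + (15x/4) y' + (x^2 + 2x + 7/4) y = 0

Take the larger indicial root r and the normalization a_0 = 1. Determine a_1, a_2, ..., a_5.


Write in Frobenius form y'' + (p(x)/x) y' + (q(x)/x^2) y = 0:
  p(x) = 15/4,  q(x) = x^2 + 2x + 7/4.
Indicial equation: r(r-1) + (15/4) r + (7/4) = 0 -> roots r_1 = -1, r_2 = -7/4.
Take r = r_1 = -1. Let y(x) = x^r sum_{n>=0} a_n x^n with a_0 = 1.
Substitute y = x^r sum a_n x^n and match x^{r+n}. The recurrence is
  D(n) a_n + 2 a_{n-1} + 1 a_{n-2} = 0,  where D(n) = (r+n)(r+n-1) + (15/4)(r+n) + (7/4).
  a_n = [-2 a_{n-1} - 1 a_{n-2}] / D(n).
Since the indicial polynomial factors as (r - r_1)(r - r_2), D(n) = (r_1 + n - r_1)(r_1 + n - r_2) = n(n + 3/4).
Evaluating step by step (a_0 = 1):
  n = 1: D(1) = 1(1 + 3/4) = 7/4; numerator = -2(1) = -2; a_1 = (-2)/(7/4) = -8/7
  n = 2: D(2) = 2(2 + 3/4) = 11/2; numerator = -2(-8/7) - 1(1) = 9/7; a_2 = (9/7)/(11/2) = 18/77
  n = 3: D(3) = 3(3 + 3/4) = 45/4; numerator = -2(18/77) - 1(-8/7) = 52/77; a_3 = (52/77)/(45/4) = 208/3465
  n = 4: D(4) = 4(4 + 3/4) = 19; numerator = -2(208/3465) - 1(18/77) = -1226/3465; a_4 = (-1226/3465)/(19) = -1226/65835
  n = 5: D(5) = 5(5 + 3/4) = 115/4; numerator = -2(-1226/65835) - 1(208/3465) = -100/4389; a_5 = (-100/4389)/(115/4) = -80/100947

r = -1; a_0 = 1; a_1 = -8/7; a_2 = 18/77; a_3 = 208/3465; a_4 = -1226/65835; a_5 = -80/100947


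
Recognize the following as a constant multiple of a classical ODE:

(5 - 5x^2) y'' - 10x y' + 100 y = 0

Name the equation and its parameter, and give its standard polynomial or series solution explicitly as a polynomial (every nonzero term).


All three coefficients share the factor 5; dividing through by 5 gives  (1 - x^2) y'' - 2x y' + 20 y = 0.
This matches the Legendre equation (1 - x^2) y'' - 2x y' + n(n+1) y = 0 (note the -2x y' term) with n(n+1) = 20, so n = 4; the polynomial solution is P_4(x).
With y = sum_k a_k x^k, matching x^k gives (k+2)(k+1) a_{k+2} = [k(k+1) - n(n+1)] a_k = (k - 4)(k + 5) a_k. The right side vanishes at k = 4, so the series with the parity of 4 terminates at degree 4.
Standard normalization (P_n(1) = 1): leading coefficient (2n)!/(2^n (n!)^2) = 40320/(16*576) = 35/8, so a_4 = 35/8. Work downward with a_k = (k+1)(k+2) a_{k+2} / ((k - 4)(k + 5)):
  a_2 = (3)(4)(35/8) / ((2 - 4)(2 + 5)) = (105/2)/(-14) = -15/4
  a_0 = (1)(2)(-15/4) / ((0 - 4)(0 + 5)) = (-15/2)/(-20) = 3/8
Hence P_4(x) = 35 x^4/8 - 15 x^2/4 + 3/8.

P_4(x); series = 35 x^4/8 - 15 x^2/4 + 3/8


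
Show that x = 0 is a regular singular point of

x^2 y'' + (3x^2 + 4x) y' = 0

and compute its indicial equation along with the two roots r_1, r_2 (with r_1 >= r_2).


Divide by x^2 to reach normal form y'' + P_1(x) y' + P_2(x) y = 0 with P_1(x) = 3 + 4/x and P_2(x) = 0.
x = 0 is a singular point because the y'-coefficient 3 + 4/x has a pole at x = 0.
It is a regular singular point because x P_1(x) = p(x) = 3x + 4 and x^2 P_2(x) = q(x) = 0 are polynomials, hence analytic at x = 0.
p(0) = 4,  q(0) = 0.
Indicial equation: r(r-1) + p(0) r + q(0) = 0, i.e. r^2 + (p(0) - 1) r + q(0) = 0, i.e. r^2 + 3 r = 0.
Discriminant: (3)^2 - 4(0) = 9, so r = (-3 ± 3)/2.
Solving: r_1 = 0, r_2 = -3.

indicial: r^2 + 3 r = 0; roots r_1 = 0, r_2 = -3


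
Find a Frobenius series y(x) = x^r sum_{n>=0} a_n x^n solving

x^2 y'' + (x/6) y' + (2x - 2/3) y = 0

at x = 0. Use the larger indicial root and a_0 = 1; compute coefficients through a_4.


Write in Frobenius form y'' + (p(x)/x) y' + (q(x)/x^2) y = 0:
  p(x) = 1/6,  q(x) = 2x - 2/3.
Indicial equation: r(r-1) + (1/6) r + (-2/3) = 0 -> roots r_1 = 4/3, r_2 = -1/2.
Take r = r_1 = 4/3. Let y(x) = x^r sum_{n>=0} a_n x^n with a_0 = 1.
Substitute y = x^r sum a_n x^n and match x^{r+n}. The recurrence is
  D(n) a_n + 2 a_{n-1} = 0,  where D(n) = (r+n)(r+n-1) + (1/6)(r+n) + (-2/3).
  a_n = -2 / D(n) * a_{n-1}.
Since the indicial polynomial factors as (r - r_1)(r - r_2), D(n) = (r_1 + n - r_1)(r_1 + n - r_2) = n(n + 11/6).
Evaluating step by step (a_0 = 1):
  n = 1: D(1) = 1(1 + 11/6) = 17/6; numerator = -2(1) = -2; a_1 = (-2)/(17/6) = -12/17
  n = 2: D(2) = 2(2 + 11/6) = 23/3; numerator = -2(-12/17) = 24/17; a_2 = (24/17)/(23/3) = 72/391
  n = 3: D(3) = 3(3 + 11/6) = 29/2; numerator = -2(72/391) = -144/391; a_3 = (-144/391)/(29/2) = -288/11339
  n = 4: D(4) = 4(4 + 11/6) = 70/3; numerator = -2(-288/11339) = 576/11339; a_4 = (576/11339)/(70/3) = 864/396865

r = 4/3; a_0 = 1; a_1 = -12/17; a_2 = 72/391; a_3 = -288/11339; a_4 = 864/396865


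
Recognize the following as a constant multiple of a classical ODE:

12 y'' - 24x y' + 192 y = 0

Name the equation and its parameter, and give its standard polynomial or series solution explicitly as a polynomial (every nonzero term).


All three coefficients share the factor 12; dividing through by 12 gives  y'' - 2x y' + 16 y = 0.
This matches the Hermite equation y'' - 2x y' + 2n y = 0 with 2n = 16, so n = 8; the polynomial solution is H_8(x).
With y = sum_k a_k x^k, matching x^k gives (k+2)(k+1) a_{k+2} = 2(k - n) a_k = 2(k - 8) a_k. The right side vanishes at k = 8, so the series with the parity of 8 terminates at degree 8.
Standard normalization: leading coefficient of H_n is 2^n, so a_8 = 2^8 = 256. Work downward with a_k = (k+1)(k+2) a_{k+2} / (2(k - n)):
  a_6 = (7)(8)(256) / (2(6 - 8)) = 14336/(-4) = -3584
  a_4 = (5)(6)(-3584) / (2(4 - 8)) = -107520/(-8) = 13440
  a_2 = (3)(4)(13440) / (2(2 - 8)) = 161280/(-12) = -13440
  a_0 = (1)(2)(-13440) / (2(0 - 8)) = -26880/(-16) = 1680
Hence H_8(x) = 256 x^8 - 3584 x^6 + 13440 x^4 - 13440 x^2 + 1680.

H_8(x); series = 256 x^8 - 3584 x^6 + 13440 x^4 - 13440 x^2 + 1680


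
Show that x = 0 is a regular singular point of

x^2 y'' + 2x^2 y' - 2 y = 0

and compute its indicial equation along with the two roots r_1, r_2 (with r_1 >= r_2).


Divide by x^2 to reach normal form y'' + P_1(x) y' + P_2(x) y = 0 with P_1(x) = 2 and P_2(x) = -2/x^2.
x = 0 is a singular point because the y-coefficient -2/x^2 has a pole at x = 0.
It is a regular singular point because x P_1(x) = p(x) = 2x and x^2 P_2(x) = q(x) = -2 are polynomials, hence analytic at x = 0.
p(0) = 0,  q(0) = -2.
Indicial equation: r(r-1) + p(0) r + q(0) = 0, i.e. r^2 + (p(0) - 1) r + q(0) = 0, i.e. r^2 - 1 r - 2 = 0.
Discriminant: (-1)^2 - 4(-2) = 9, so r = (1 ± 3)/2.
Solving: r_1 = 2, r_2 = -1.

indicial: r^2 - 1 r - 2 = 0; roots r_1 = 2, r_2 = -1


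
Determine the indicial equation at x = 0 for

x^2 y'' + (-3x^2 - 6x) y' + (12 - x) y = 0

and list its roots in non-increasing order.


Divide by x^2 to reach normal form y'' + P_1(x) y' + P_2(x) y = 0 with P_1(x) = -3 - 6/x and P_2(x) = -1/x + 12/x^2.
x = 0 is a singular point because the y'-coefficient -3 - 6/x has a pole at x = 0 and the y-coefficient -1/x + 12/x^2 has a pole at x = 0.
It is a regular singular point because x P_1(x) = p(x) = -3x - 6 and x^2 P_2(x) = q(x) = 12 - x are polynomials, hence analytic at x = 0.
p(0) = -6,  q(0) = 12.
Indicial equation: r(r-1) + p(0) r + q(0) = 0, i.e. r^2 + (p(0) - 1) r + q(0) = 0, i.e. r^2 - 7 r + 12 = 0.
Discriminant: (-7)^2 - 4(12) = 1, so r = (7 ± 1)/2.
Solving: r_1 = 4, r_2 = 3.

indicial: r^2 - 7 r + 12 = 0; roots r_1 = 4, r_2 = 3


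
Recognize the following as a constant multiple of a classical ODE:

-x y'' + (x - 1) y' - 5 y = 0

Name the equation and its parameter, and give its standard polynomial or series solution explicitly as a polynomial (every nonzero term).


All three coefficients share the factor -1; dividing through by -1 gives  x y'' + (1 - x) y' + 5 y = 0.
This matches the Laguerre equation x y'' + (1 - x) y' + n y = 0 with n = 5; the polynomial solution is L_5(x).
With y = sum_k a_k x^k, matching x^k gives (k+1)k a_{k+1} + (k+1) a_{k+1} - k a_k + n a_k = 0, i.e. (k+1)^2 a_{k+1} = (k - n) a_k = (k - 5) a_k. The right side vanishes at k = 5, so the series terminates at degree 5.
Standard normalization L_n(0) = 1 gives a_0 = 1. Work upward with a_{k+1} = (k - 5) a_k / (k+1)^2:
  a_1 = (0 - 5)(1) / 1^2 = -5/1 = -5
  a_2 = (1 - 5)(-5) / 2^2 = 20/4 = 5
  a_3 = (2 - 5)(5) / 3^2 = -15/9 = -5/3
  a_4 = (3 - 5)(-5/3) / 4^2 = (10/3)/16 = 5/24
  a_5 = (4 - 5)(5/24) / 5^2 = (-5/24)/25 = -1/120
Hence L_5(x) = -x^5/120 + 5 x^4/24 - 5 x^3/3 + 5 x^2 - 5 x + 1.

L_5(x); series = -x^5/120 + 5 x^4/24 - 5 x^3/3 + 5 x^2 - 5 x + 1


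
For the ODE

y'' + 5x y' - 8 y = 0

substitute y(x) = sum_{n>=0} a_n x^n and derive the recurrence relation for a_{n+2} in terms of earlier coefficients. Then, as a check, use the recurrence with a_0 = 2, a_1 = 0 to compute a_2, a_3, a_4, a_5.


Substitute y = sum_n a_n x^n.
y''(x) has coefficient (n+2)(n+1) a_{n+2} at x^n;
5 x y'(x) has coefficient 5 n a_n at x^n (shift);
-8 y(x) has coefficient -8 a_n at x^n.
Matching x^n: (n+2)(n+1) a_{n+2} + (5n - 8) a_n = 0.
Thus a_{n+2} = (-5n + 8) / ((n+1)(n+2)) * a_n.

Check with a_0 = 2, a_1 = 0 (apply the recurrence for n = 0, 1, 2, 3): a_0 = 2, a_1 = 0, a_2 = 8, a_3 = 0, a_4 = -4/3, a_5 = 0.

a_(n+2) = (-5n + 8) / ((n+1)(n+2)) * a_n; check: a_0 = 2, a_1 = 0, a_2 = 8, a_3 = 0, a_4 = -4/3, a_5 = 0


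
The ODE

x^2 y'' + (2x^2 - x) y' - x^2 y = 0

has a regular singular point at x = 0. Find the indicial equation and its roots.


Divide by x^2 to reach normal form y'' + P_1(x) y' + P_2(x) y = 0 with P_1(x) = 2 - 1/x and P_2(x) = -1.
x = 0 is a singular point because the y'-coefficient 2 - 1/x has a pole at x = 0.
It is a regular singular point because x P_1(x) = p(x) = 2x - 1 and x^2 P_2(x) = q(x) = -x^2 are polynomials, hence analytic at x = 0.
p(0) = -1,  q(0) = 0.
Indicial equation: r(r-1) + p(0) r + q(0) = 0, i.e. r^2 + (p(0) - 1) r + q(0) = 0, i.e. r^2 - 2 r = 0.
Discriminant: (-2)^2 - 4(0) = 4, so r = (2 ± 2)/2.
Solving: r_1 = 2, r_2 = 0.

indicial: r^2 - 2 r = 0; roots r_1 = 2, r_2 = 0


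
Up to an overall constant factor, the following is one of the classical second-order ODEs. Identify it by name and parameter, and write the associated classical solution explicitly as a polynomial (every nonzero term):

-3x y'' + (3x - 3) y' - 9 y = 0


All three coefficients share the factor -3; dividing through by -3 gives  x y'' + (1 - x) y' + 3 y = 0.
This matches the Laguerre equation x y'' + (1 - x) y' + n y = 0 with n = 3; the polynomial solution is L_3(x).
With y = sum_k a_k x^k, matching x^k gives (k+1)k a_{k+1} + (k+1) a_{k+1} - k a_k + n a_k = 0, i.e. (k+1)^2 a_{k+1} = (k - n) a_k = (k - 3) a_k. The right side vanishes at k = 3, so the series terminates at degree 3.
Standard normalization L_n(0) = 1 gives a_0 = 1. Work upward with a_{k+1} = (k - 3) a_k / (k+1)^2:
  a_1 = (0 - 3)(1) / 1^2 = -3/1 = -3
  a_2 = (1 - 3)(-3) / 2^2 = 6/4 = 3/2
  a_3 = (2 - 3)(3/2) / 3^2 = (-3/2)/9 = -1/6
Hence L_3(x) = -x^3/6 + 3 x^2/2 - 3 x + 1.

L_3(x); series = -x^3/6 + 3 x^2/2 - 3 x + 1


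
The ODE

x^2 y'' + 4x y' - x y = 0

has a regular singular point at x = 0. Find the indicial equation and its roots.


Divide by x^2 to reach normal form y'' + P_1(x) y' + P_2(x) y = 0 with P_1(x) = 4/x and P_2(x) = -1/x.
x = 0 is a singular point because the y'-coefficient 4/x has a pole at x = 0 and the y-coefficient -1/x has a pole at x = 0.
It is a regular singular point because x P_1(x) = p(x) = 4 and x^2 P_2(x) = q(x) = -x are polynomials, hence analytic at x = 0.
p(0) = 4,  q(0) = 0.
Indicial equation: r(r-1) + p(0) r + q(0) = 0, i.e. r^2 + (p(0) - 1) r + q(0) = 0, i.e. r^2 + 3 r = 0.
Discriminant: (3)^2 - 4(0) = 9, so r = (-3 ± 3)/2.
Solving: r_1 = 0, r_2 = -3.

indicial: r^2 + 3 r = 0; roots r_1 = 0, r_2 = -3


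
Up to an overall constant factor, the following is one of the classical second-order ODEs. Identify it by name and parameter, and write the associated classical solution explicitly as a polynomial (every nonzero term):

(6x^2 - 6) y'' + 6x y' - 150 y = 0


All three coefficients share the factor -6; dividing through by -6 gives  (1 - x^2) y'' - x y' + 25 y = 0.
This matches the Chebyshev equation (1 - x^2) y'' - x y' + n^2 y = 0 (note the -x y' term, not -2x y') with n^2 = 25, so n = 5; the polynomial solution is T_5(x).
With y = sum_k a_k x^k, matching x^k gives (k+2)(k+1) a_{k+2} = (k^2 - n^2) a_k = (k - 5)(k + 5) a_k. The right side vanishes at k = 5, so the series with the parity of 5 terminates at degree 5.
Standard normalization: leading coefficient of T_n is 2^(n-1), so a_5 = 2^4 = 16. Work downward with a_k = (k+1)(k+2) a_{k+2} / ((k - 5)(k + 5)):
  a_3 = (4)(5)(16) / ((3 - 5)(3 + 5)) = 320/(-16) = -20
  a_1 = (2)(3)(-20) / ((1 - 5)(1 + 5)) = -120/(-24) = 5
Hence T_5(x) = 16 x^5 - 20 x^3 + 5 x.

T_5(x); series = 16 x^5 - 20 x^3 + 5 x


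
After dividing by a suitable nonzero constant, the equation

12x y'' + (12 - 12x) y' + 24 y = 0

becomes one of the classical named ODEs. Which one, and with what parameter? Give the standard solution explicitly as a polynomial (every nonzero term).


All three coefficients share the factor 12; dividing through by 12 gives  x y'' + (1 - x) y' + 2 y = 0.
This matches the Laguerre equation x y'' + (1 - x) y' + n y = 0 with n = 2; the polynomial solution is L_2(x).
With y = sum_k a_k x^k, matching x^k gives (k+1)k a_{k+1} + (k+1) a_{k+1} - k a_k + n a_k = 0, i.e. (k+1)^2 a_{k+1} = (k - n) a_k = (k - 2) a_k. The right side vanishes at k = 2, so the series terminates at degree 2.
Standard normalization L_n(0) = 1 gives a_0 = 1. Work upward with a_{k+1} = (k - 2) a_k / (k+1)^2:
  a_1 = (0 - 2)(1) / 1^2 = -2/1 = -2
  a_2 = (1 - 2)(-2) / 2^2 = 2/4 = 1/2
Hence L_2(x) = x^2/2 - 2 x + 1.

L_2(x); series = x^2/2 - 2 x + 1


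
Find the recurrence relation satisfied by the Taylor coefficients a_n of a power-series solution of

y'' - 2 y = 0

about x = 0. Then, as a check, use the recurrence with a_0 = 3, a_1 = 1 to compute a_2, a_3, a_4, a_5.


Substitute y = sum_n a_n x^n into y'' + (const) y = 0.
y''(x) = sum_{n>=0} (n+2)(n+1) a_{n+2} x^n.
The ODE becomes sum_n [(n+2)(n+1) a_{n+2} - 2 a_n] x^n = 0.
Setting each coefficient to zero gives the recurrence:
  (n+2)(n+1) a_{n+2} - 2 a_n = 0,
  a_{n+2} = 2 / ((n+1)(n+2)) a_n.

Check with a_0 = 3, a_1 = 1 (apply the recurrence for n = 0, 1, 2, 3): a_0 = 3, a_1 = 1, a_2 = 3, a_3 = 1/3, a_4 = 1/2, a_5 = 1/30.

a_{n+2} = 2/((n+1)(n+2)) * a_n; check: a_0 = 3, a_1 = 1, a_2 = 3, a_3 = 1/3, a_4 = 1/2, a_5 = 1/30


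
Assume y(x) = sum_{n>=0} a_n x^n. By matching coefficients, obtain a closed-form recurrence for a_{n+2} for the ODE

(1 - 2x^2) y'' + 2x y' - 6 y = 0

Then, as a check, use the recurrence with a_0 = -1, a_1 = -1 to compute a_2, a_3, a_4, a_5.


Substitute y = sum_n a_n x^n.
(1 - 2 x^2) y'' contributes (n+2)(n+1) a_{n+2} - 2 n(n-1) a_n at x^n.
2 x y'(x) contributes 2 n a_n at x^n.
-6 y(x) contributes -6 a_n at x^n.
Matching x^n: (n+2)(n+1) a_{n+2} + (-2 n(n-1) + 2 n - 6) a_n = 0.
Thus a_{n+2} = (2 n(n-1) - 2 n + 6) / ((n+1)(n+2)) * a_n.

Check with a_0 = -1, a_1 = -1 (apply the recurrence for n = 0, 1, 2, 3): a_0 = -1, a_1 = -1, a_2 = -3, a_3 = -2/3, a_4 = -3/2, a_5 = -2/5.

a_(n+2) = (2 n(n-1) - 2 n + 6) / ((n+1)(n+2)) * a_n; check: a_0 = -1, a_1 = -1, a_2 = -3, a_3 = -2/3, a_4 = -3/2, a_5 = -2/5


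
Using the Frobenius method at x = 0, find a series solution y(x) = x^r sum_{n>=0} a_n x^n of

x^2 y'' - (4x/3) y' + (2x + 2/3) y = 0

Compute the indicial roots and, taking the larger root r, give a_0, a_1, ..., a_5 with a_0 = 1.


Write in Frobenius form y'' + (p(x)/x) y' + (q(x)/x^2) y = 0:
  p(x) = -4/3,  q(x) = 2x + 2/3.
Indicial equation: r(r-1) + (-4/3) r + (2/3) = 0 -> roots r_1 = 2, r_2 = 1/3.
Take r = r_1 = 2. Let y(x) = x^r sum_{n>=0} a_n x^n with a_0 = 1.
Substitute y = x^r sum a_n x^n and match x^{r+n}. The recurrence is
  D(n) a_n + 2 a_{n-1} = 0,  where D(n) = (r+n)(r+n-1) + (-4/3)(r+n) + (2/3).
  a_n = -2 / D(n) * a_{n-1}.
Since the indicial polynomial factors as (r - r_1)(r - r_2), D(n) = (r_1 + n - r_1)(r_1 + n - r_2) = n(n + 5/3).
Evaluating step by step (a_0 = 1):
  n = 1: D(1) = 1(1 + 5/3) = 8/3; numerator = -2(1) = -2; a_1 = (-2)/(8/3) = -3/4
  n = 2: D(2) = 2(2 + 5/3) = 22/3; numerator = -2(-3/4) = 3/2; a_2 = (3/2)/(22/3) = 9/44
  n = 3: D(3) = 3(3 + 5/3) = 14; numerator = -2(9/44) = -9/22; a_3 = (-9/22)/(14) = -9/308
  n = 4: D(4) = 4(4 + 5/3) = 68/3; numerator = -2(-9/308) = 9/154; a_4 = (9/154)/(68/3) = 27/10472
  n = 5: D(5) = 5(5 + 5/3) = 100/3; numerator = -2(27/10472) = -27/5236; a_5 = (-27/5236)/(100/3) = -81/523600

r = 2; a_0 = 1; a_1 = -3/4; a_2 = 9/44; a_3 = -9/308; a_4 = 27/10472; a_5 = -81/523600


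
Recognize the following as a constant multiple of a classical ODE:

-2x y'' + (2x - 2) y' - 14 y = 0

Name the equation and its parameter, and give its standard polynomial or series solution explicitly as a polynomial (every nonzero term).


All three coefficients share the factor -2; dividing through by -2 gives  x y'' + (1 - x) y' + 7 y = 0.
This matches the Laguerre equation x y'' + (1 - x) y' + n y = 0 with n = 7; the polynomial solution is L_7(x).
With y = sum_k a_k x^k, matching x^k gives (k+1)k a_{k+1} + (k+1) a_{k+1} - k a_k + n a_k = 0, i.e. (k+1)^2 a_{k+1} = (k - n) a_k = (k - 7) a_k. The right side vanishes at k = 7, so the series terminates at degree 7.
Standard normalization L_n(0) = 1 gives a_0 = 1. Work upward with a_{k+1} = (k - 7) a_k / (k+1)^2:
  a_1 = (0 - 7)(1) / 1^2 = -7/1 = -7
  a_2 = (1 - 7)(-7) / 2^2 = 42/4 = 21/2
  a_3 = (2 - 7)(21/2) / 3^2 = (-105/2)/9 = -35/6
  a_4 = (3 - 7)(-35/6) / 4^2 = (70/3)/16 = 35/24
  a_5 = (4 - 7)(35/24) / 5^2 = (-35/8)/25 = -7/40
  a_6 = (5 - 7)(-7/40) / 6^2 = (7/20)/36 = 7/720
  a_7 = (6 - 7)(7/720) / 7^2 = (-7/720)/49 = -1/5040
Hence L_7(x) = -x^7/5040 + 7 x^6/720 - 7 x^5/40 + 35 x^4/24 - 35 x^3/6 + 21 x^2/2 - 7 x + 1.

L_7(x); series = -x^7/5040 + 7 x^6/720 - 7 x^5/40 + 35 x^4/24 - 35 x^3/6 + 21 x^2/2 - 7 x + 1


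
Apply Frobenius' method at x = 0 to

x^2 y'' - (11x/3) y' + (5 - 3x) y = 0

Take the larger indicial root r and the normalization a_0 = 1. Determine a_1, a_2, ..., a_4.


Write in Frobenius form y'' + (p(x)/x) y' + (q(x)/x^2) y = 0:
  p(x) = -11/3,  q(x) = 5 - 3x.
Indicial equation: r(r-1) + (-11/3) r + (5) = 0 -> roots r_1 = 3, r_2 = 5/3.
Take r = r_1 = 3. Let y(x) = x^r sum_{n>=0} a_n x^n with a_0 = 1.
Substitute y = x^r sum a_n x^n and match x^{r+n}. The recurrence is
  D(n) a_n - 3 a_{n-1} = 0,  where D(n) = (r+n)(r+n-1) + (-11/3)(r+n) + (5).
  a_n = 3 / D(n) * a_{n-1}.
Since the indicial polynomial factors as (r - r_1)(r - r_2), D(n) = (r_1 + n - r_1)(r_1 + n - r_2) = n(n + 4/3).
Evaluating step by step (a_0 = 1):
  n = 1: D(1) = 1(1 + 4/3) = 7/3; numerator = 3(1) = 3; a_1 = (3)/(7/3) = 9/7
  n = 2: D(2) = 2(2 + 4/3) = 20/3; numerator = 3(9/7) = 27/7; a_2 = (27/7)/(20/3) = 81/140
  n = 3: D(3) = 3(3 + 4/3) = 13; numerator = 3(81/140) = 243/140; a_3 = (243/140)/(13) = 243/1820
  n = 4: D(4) = 4(4 + 4/3) = 64/3; numerator = 3(243/1820) = 729/1820; a_4 = (729/1820)/(64/3) = 2187/116480

r = 3; a_0 = 1; a_1 = 9/7; a_2 = 81/140; a_3 = 243/1820; a_4 = 2187/116480


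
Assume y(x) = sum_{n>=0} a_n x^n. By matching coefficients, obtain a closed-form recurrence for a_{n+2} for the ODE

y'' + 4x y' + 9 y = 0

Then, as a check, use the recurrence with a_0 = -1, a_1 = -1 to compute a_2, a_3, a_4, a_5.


Substitute y = sum_n a_n x^n.
y''(x) has coefficient (n+2)(n+1) a_{n+2} at x^n;
4 x y'(x) has coefficient 4 n a_n at x^n (shift);
9 y(x) has coefficient 9 a_n at x^n.
Matching x^n: (n+2)(n+1) a_{n+2} + (4n + 9) a_n = 0.
Thus a_{n+2} = (-4n - 9) / ((n+1)(n+2)) * a_n.

Check with a_0 = -1, a_1 = -1 (apply the recurrence for n = 0, 1, 2, 3): a_0 = -1, a_1 = -1, a_2 = 9/2, a_3 = 13/6, a_4 = -51/8, a_5 = -91/40.

a_(n+2) = (-4n - 9) / ((n+1)(n+2)) * a_n; check: a_0 = -1, a_1 = -1, a_2 = 9/2, a_3 = 13/6, a_4 = -51/8, a_5 = -91/40


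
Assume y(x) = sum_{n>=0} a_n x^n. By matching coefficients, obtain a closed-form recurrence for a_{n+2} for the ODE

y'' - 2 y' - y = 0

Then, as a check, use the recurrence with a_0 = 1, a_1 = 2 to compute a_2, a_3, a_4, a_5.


Substitute y = sum_n a_n x^n.
y''(x) has coefficient (n+2)(n+1) a_{n+2} at x^n;
-2 y'(x) has coefficient -2 (n+1) a_{n+1} at x^n;
-y(x) has coefficient -1 a_n at x^n.
Matching x^n: (n+2)(n+1) a_{n+2} - 2 (n+1) a_{n+1} - 1 a_n = 0.
Thus a_{n+2} = [2 (n+1) a_{n+1} + 1 a_n] / ((n+1)(n+2)).

Check with a_0 = 1, a_1 = 2 (apply the recurrence for n = 0, 1, 2, 3): a_0 = 1, a_1 = 2, a_2 = 5/2, a_3 = 2, a_4 = 29/24, a_5 = 7/12.

a_(n+2) = [2 (n+1) a_(n+1) + 1 a_n] / ((n+1)(n+2)); check: a_0 = 1, a_1 = 2, a_2 = 5/2, a_3 = 2, a_4 = 29/24, a_5 = 7/12


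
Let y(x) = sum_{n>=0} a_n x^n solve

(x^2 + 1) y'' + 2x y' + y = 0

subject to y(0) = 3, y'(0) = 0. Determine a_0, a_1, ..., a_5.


Ansatz: y(x) = sum_{n>=0} a_n x^n, so y'(x) = sum_{n>=1} n a_n x^(n-1) and y''(x) = sum_{n>=2} n(n-1) a_n x^(n-2).
Substitute into P(x) y'' + Q(x) y' + R(x) y = 0 with P(x) = x^2 + 1, Q(x) = 2x, R(x) = 1, and match powers of x.
Initial conditions: a_0 = 3, a_1 = 0.
Setting the coefficient of each power of x to zero and solving order by order (substituting the coefficients already found):
  x^0: 2 a_2 + a_0 = 0  ->  2 a_2 = -a_0 = -3  ->  a_2 = -3/2
  x^1: 6 a_3 + 3 a_1 = 0  ->  6 a_3 = -3 a_1 = 0  ->  a_3 = 0
  x^2: 12 a_4 + 7 a_2 = 0  ->  12 a_4 = -7 a_2 = 21/2  ->  a_4 = 7/8
  x^3: 20 a_5 + 13 a_3 = 0  ->  20 a_5 = -13 a_3 = 0  ->  a_5 = 0
Truncated series: y(x) = 3 - (3/2) x^2 + (7/8) x^4 + O(x^6).

a_0 = 3; a_1 = 0; a_2 = -3/2; a_3 = 0; a_4 = 7/8; a_5 = 0


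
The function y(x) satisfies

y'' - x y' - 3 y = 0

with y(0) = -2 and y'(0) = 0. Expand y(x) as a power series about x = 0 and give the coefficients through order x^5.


Ansatz: y(x) = sum_{n>=0} a_n x^n, so y'(x) = sum_{n>=1} n a_n x^(n-1) and y''(x) = sum_{n>=2} n(n-1) a_n x^(n-2).
Substitute into P(x) y'' + Q(x) y' + R(x) y = 0 with P(x) = 1, Q(x) = -x, R(x) = -3, and match powers of x.
Initial conditions: a_0 = -2, a_1 = 0.
Setting the coefficient of each power of x to zero and solving order by order (substituting the coefficients already found):
  x^0: 2 a_2 - 3 a_0 = 0  ->  2 a_2 = 3 a_0 = -6  ->  a_2 = -3
  x^1: 6 a_3 - 4 a_1 = 0  ->  6 a_3 = 4 a_1 = 0  ->  a_3 = 0
  x^2: 12 a_4 - 5 a_2 = 0  ->  12 a_4 = 5 a_2 = -15  ->  a_4 = -5/4
  x^3: 20 a_5 - 6 a_3 = 0  ->  20 a_5 = 6 a_3 = 0  ->  a_5 = 0
Truncated series: y(x) = -2 - 3 x^2 - (5/4) x^4 + O(x^6).

a_0 = -2; a_1 = 0; a_2 = -3; a_3 = 0; a_4 = -5/4; a_5 = 0


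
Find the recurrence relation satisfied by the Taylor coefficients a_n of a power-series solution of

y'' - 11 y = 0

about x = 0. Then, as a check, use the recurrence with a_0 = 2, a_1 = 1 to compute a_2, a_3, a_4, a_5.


Substitute y = sum_n a_n x^n into y'' + (const) y = 0.
y''(x) = sum_{n>=0} (n+2)(n+1) a_{n+2} x^n.
The ODE becomes sum_n [(n+2)(n+1) a_{n+2} - 11 a_n] x^n = 0.
Setting each coefficient to zero gives the recurrence:
  (n+2)(n+1) a_{n+2} - 11 a_n = 0,
  a_{n+2} = 11 / ((n+1)(n+2)) a_n.

Check with a_0 = 2, a_1 = 1 (apply the recurrence for n = 0, 1, 2, 3): a_0 = 2, a_1 = 1, a_2 = 11, a_3 = 11/6, a_4 = 121/12, a_5 = 121/120.

a_{n+2} = 11/((n+1)(n+2)) * a_n; check: a_0 = 2, a_1 = 1, a_2 = 11, a_3 = 11/6, a_4 = 121/12, a_5 = 121/120


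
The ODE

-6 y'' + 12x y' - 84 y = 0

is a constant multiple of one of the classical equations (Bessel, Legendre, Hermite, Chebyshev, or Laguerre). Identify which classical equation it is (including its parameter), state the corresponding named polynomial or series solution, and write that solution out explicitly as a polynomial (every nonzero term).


All three coefficients share the factor -6; dividing through by -6 gives  y'' - 2x y' + 14 y = 0.
This matches the Hermite equation y'' - 2x y' + 2n y = 0 with 2n = 14, so n = 7; the polynomial solution is H_7(x).
With y = sum_k a_k x^k, matching x^k gives (k+2)(k+1) a_{k+2} = 2(k - n) a_k = 2(k - 7) a_k. The right side vanishes at k = 7, so the series with the parity of 7 terminates at degree 7.
Standard normalization: leading coefficient of H_n is 2^n, so a_7 = 2^7 = 128. Work downward with a_k = (k+1)(k+2) a_{k+2} / (2(k - n)):
  a_5 = (6)(7)(128) / (2(5 - 7)) = 5376/(-4) = -1344
  a_3 = (4)(5)(-1344) / (2(3 - 7)) = -26880/(-8) = 3360
  a_1 = (2)(3)(3360) / (2(1 - 7)) = 20160/(-12) = -1680
Hence H_7(x) = 128 x^7 - 1344 x^5 + 3360 x^3 - 1680 x.

H_7(x); series = 128 x^7 - 1344 x^5 + 3360 x^3 - 1680 x


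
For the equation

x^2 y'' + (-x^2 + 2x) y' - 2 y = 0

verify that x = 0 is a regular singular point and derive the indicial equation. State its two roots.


Divide by x^2 to reach normal form y'' + P_1(x) y' + P_2(x) y = 0 with P_1(x) = -1 + 2/x and P_2(x) = -2/x^2.
x = 0 is a singular point because the y'-coefficient -1 + 2/x has a pole at x = 0 and the y-coefficient -2/x^2 has a pole at x = 0.
It is a regular singular point because x P_1(x) = p(x) = 2 - x and x^2 P_2(x) = q(x) = -2 are polynomials, hence analytic at x = 0.
p(0) = 2,  q(0) = -2.
Indicial equation: r(r-1) + p(0) r + q(0) = 0, i.e. r^2 + (p(0) - 1) r + q(0) = 0, i.e. r^2 + 1 r - 2 = 0.
Discriminant: (1)^2 - 4(-2) = 9, so r = (-1 ± 3)/2.
Solving: r_1 = 1, r_2 = -2.

indicial: r^2 + 1 r - 2 = 0; roots r_1 = 1, r_2 = -2


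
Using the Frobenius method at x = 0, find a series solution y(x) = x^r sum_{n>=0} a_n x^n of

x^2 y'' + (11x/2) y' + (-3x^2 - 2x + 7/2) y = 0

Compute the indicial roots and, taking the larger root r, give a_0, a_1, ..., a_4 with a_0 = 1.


Write in Frobenius form y'' + (p(x)/x) y' + (q(x)/x^2) y = 0:
  p(x) = 11/2,  q(x) = -3x^2 - 2x + 7/2.
Indicial equation: r(r-1) + (11/2) r + (7/2) = 0 -> roots r_1 = -1, r_2 = -7/2.
Take r = r_1 = -1. Let y(x) = x^r sum_{n>=0} a_n x^n with a_0 = 1.
Substitute y = x^r sum a_n x^n and match x^{r+n}. The recurrence is
  D(n) a_n - 2 a_{n-1} - 3 a_{n-2} = 0,  where D(n) = (r+n)(r+n-1) + (11/2)(r+n) + (7/2).
  a_n = [2 a_{n-1} + 3 a_{n-2}] / D(n).
Since the indicial polynomial factors as (r - r_1)(r - r_2), D(n) = (r_1 + n - r_1)(r_1 + n - r_2) = n(n + 5/2).
Evaluating step by step (a_0 = 1):
  n = 1: D(1) = 1(1 + 5/2) = 7/2; numerator = 2(1) = 2; a_1 = (2)/(7/2) = 4/7
  n = 2: D(2) = 2(2 + 5/2) = 9; numerator = 2(4/7) + 3(1) = 29/7; a_2 = (29/7)/(9) = 29/63
  n = 3: D(3) = 3(3 + 5/2) = 33/2; numerator = 2(29/63) + 3(4/7) = 166/63; a_3 = (166/63)/(33/2) = 332/2079
  n = 4: D(4) = 4(4 + 5/2) = 26; numerator = 2(332/2079) + 3(29/63) = 505/297; a_4 = (505/297)/(26) = 505/7722

r = -1; a_0 = 1; a_1 = 4/7; a_2 = 29/63; a_3 = 332/2079; a_4 = 505/7722


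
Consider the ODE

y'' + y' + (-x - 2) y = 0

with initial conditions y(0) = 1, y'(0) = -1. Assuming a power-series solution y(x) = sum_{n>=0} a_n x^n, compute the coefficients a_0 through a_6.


Ansatz: y(x) = sum_{n>=0} a_n x^n, so y'(x) = sum_{n>=1} n a_n x^(n-1) and y''(x) = sum_{n>=2} n(n-1) a_n x^(n-2).
Substitute into P(x) y'' + Q(x) y' + R(x) y = 0 with P(x) = 1, Q(x) = 1, R(x) = -x - 2, and match powers of x.
Initial conditions: a_0 = 1, a_1 = -1.
Setting the coefficient of each power of x to zero and solving order by order (substituting the coefficients already found):
  x^0: 2 a_2 + a_1 - 2 a_0 = 0  ->  2 a_2 = -a_1 + 2 a_0 = 3  ->  a_2 = 3/2
  x^1: 6 a_3 + 2 a_2 - 2 a_1 - a_0 = 0  ->  6 a_3 = -2 a_2 + 2 a_1 + a_0 = -4  ->  a_3 = -2/3
  x^2: 12 a_4 + 3 a_3 - 2 a_2 - a_1 = 0  ->  12 a_4 = -3 a_3 + 2 a_2 + a_1 = 4  ->  a_4 = 1/3
  x^3: 20 a_5 + 4 a_4 - 2 a_3 - a_2 = 0  ->  20 a_5 = -4 a_4 + 2 a_3 + a_2 = -7/6  ->  a_5 = -7/120
  x^4: 30 a_6 + 5 a_5 - 2 a_4 - a_3 = 0  ->  30 a_6 = -5 a_5 + 2 a_4 + a_3 = 7/24  ->  a_6 = 7/720
Truncated series: y(x) = 1 - x + (3/2) x^2 - (2/3) x^3 + (1/3) x^4 - (7/120) x^5 + (7/720) x^6 + O(x^7).

a_0 = 1; a_1 = -1; a_2 = 3/2; a_3 = -2/3; a_4 = 1/3; a_5 = -7/120; a_6 = 7/720


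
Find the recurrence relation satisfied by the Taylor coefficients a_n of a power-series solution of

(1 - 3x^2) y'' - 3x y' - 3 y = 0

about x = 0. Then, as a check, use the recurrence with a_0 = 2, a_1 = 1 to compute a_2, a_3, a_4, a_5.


Substitute y = sum_n a_n x^n.
(1 - 3 x^2) y'' contributes (n+2)(n+1) a_{n+2} - 3 n(n-1) a_n at x^n.
-3 x y'(x) contributes -3 n a_n at x^n.
-3 y(x) contributes -3 a_n at x^n.
Matching x^n: (n+2)(n+1) a_{n+2} + (-3 n(n-1) - 3 n - 3) a_n = 0.
Thus a_{n+2} = (3 n(n-1) + 3 n + 3) / ((n+1)(n+2)) * a_n.

Check with a_0 = 2, a_1 = 1 (apply the recurrence for n = 0, 1, 2, 3): a_0 = 2, a_1 = 1, a_2 = 3, a_3 = 1, a_4 = 15/4, a_5 = 3/2.

a_(n+2) = (3 n(n-1) + 3 n + 3) / ((n+1)(n+2)) * a_n; check: a_0 = 2, a_1 = 1, a_2 = 3, a_3 = 1, a_4 = 15/4, a_5 = 3/2
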